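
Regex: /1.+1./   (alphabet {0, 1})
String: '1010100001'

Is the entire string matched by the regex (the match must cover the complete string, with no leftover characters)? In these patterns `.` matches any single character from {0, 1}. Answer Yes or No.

No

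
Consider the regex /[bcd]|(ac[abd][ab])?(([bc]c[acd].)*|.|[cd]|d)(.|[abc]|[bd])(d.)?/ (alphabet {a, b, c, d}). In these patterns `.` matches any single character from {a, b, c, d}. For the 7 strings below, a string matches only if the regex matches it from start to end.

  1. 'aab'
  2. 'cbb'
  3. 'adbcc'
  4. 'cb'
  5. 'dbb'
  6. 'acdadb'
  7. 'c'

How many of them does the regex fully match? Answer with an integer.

1 → no match
2 → no match
3 → no match
4 → match
5 → no match
6 → match
7 → match
Total matched: 3

3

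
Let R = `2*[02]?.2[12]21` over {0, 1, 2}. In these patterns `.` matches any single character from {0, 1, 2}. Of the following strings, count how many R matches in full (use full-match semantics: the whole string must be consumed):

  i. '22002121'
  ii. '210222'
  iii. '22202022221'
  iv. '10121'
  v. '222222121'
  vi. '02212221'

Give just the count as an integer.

i → match
ii → no match — must end with '21'
iii → no match
iv → no match
v → match
vi → no match
Total matched: 2

2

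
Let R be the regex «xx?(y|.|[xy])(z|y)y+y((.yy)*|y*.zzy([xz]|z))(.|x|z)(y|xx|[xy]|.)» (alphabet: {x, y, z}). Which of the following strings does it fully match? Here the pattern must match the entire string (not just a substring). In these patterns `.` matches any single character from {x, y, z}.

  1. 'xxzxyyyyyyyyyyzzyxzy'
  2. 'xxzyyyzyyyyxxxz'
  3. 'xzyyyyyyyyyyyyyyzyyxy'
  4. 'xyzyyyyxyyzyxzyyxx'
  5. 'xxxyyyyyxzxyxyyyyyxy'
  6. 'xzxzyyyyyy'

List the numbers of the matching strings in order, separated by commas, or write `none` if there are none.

3

1 → no match
2 → no match
3 → match
4 → no match
5 → no match
6 → no match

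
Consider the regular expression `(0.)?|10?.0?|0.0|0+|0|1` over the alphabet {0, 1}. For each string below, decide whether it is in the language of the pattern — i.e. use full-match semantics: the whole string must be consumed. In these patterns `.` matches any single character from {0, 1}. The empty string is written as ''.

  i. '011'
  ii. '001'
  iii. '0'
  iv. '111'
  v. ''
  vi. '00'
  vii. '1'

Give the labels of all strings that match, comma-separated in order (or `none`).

i → no match
ii → no match
iii → match
iv → no match
v → match
vi → match
vii → match

iii, v, vi, vii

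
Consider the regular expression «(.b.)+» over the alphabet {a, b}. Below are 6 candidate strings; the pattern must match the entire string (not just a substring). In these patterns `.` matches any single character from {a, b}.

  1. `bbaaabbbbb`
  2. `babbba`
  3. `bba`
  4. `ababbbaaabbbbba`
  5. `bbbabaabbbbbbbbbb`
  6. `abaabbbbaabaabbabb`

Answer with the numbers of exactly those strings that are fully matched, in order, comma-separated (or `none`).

3, 6

1 → no match
2 → no match
3 → match
4 → no match
5 → no match
6 → match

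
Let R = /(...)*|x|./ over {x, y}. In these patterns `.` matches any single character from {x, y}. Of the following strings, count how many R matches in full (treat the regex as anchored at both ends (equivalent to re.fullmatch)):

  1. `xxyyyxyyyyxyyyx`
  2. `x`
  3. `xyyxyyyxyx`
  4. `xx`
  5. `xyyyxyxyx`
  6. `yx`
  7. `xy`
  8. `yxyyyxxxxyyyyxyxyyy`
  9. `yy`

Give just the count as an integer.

1 → match
2 → match
3 → no match
4 → no match
5 → match
6 → no match
7 → no match
8 → no match
9 → no match
Total matched: 3

3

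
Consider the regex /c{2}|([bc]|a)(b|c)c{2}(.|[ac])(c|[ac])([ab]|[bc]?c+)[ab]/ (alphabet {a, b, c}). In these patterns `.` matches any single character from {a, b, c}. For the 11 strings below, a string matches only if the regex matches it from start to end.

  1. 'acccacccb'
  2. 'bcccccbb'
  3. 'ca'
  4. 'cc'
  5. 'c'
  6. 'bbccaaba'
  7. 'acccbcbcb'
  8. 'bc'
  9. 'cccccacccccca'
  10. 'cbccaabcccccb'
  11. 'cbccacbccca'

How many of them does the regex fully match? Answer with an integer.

1 → match
2 → match
3 → no match
4 → match
5 → no match
6 → match
7 → match
8 → no match
9 → match
10 → match
11 → match
Total matched: 8

8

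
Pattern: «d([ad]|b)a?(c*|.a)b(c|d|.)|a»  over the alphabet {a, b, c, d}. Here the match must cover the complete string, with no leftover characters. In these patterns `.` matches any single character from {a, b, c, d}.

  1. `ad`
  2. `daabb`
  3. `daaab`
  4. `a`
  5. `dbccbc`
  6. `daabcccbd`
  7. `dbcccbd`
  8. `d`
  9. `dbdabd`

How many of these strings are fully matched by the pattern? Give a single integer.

1 → no match
2 → match
3 → no match
4 → match
5 → match
6 → no match
7 → match
8 → no match
9 → match
Total matched: 5

5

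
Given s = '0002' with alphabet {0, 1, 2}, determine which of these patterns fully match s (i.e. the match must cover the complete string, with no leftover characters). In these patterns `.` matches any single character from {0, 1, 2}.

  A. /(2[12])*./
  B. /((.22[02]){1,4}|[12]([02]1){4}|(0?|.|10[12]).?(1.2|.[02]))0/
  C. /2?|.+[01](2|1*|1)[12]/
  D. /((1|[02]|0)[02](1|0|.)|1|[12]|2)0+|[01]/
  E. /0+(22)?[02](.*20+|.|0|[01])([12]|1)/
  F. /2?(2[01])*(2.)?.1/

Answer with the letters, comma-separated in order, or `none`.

A → no match
B → no match — must end with '0'
C → match
D → no match
E → match
F → no match — must end with '1'

C, E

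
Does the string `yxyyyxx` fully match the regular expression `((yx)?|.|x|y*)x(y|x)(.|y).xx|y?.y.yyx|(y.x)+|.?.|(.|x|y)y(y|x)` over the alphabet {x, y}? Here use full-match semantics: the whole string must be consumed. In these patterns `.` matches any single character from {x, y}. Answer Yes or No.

Yes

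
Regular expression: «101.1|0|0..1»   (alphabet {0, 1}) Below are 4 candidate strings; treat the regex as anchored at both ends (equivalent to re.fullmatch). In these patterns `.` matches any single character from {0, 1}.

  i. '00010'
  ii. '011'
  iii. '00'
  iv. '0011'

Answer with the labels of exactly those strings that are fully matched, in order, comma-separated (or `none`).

i. '00010' → no match
ii. '011' → no match
iii. '00' → no match
iv. '0011' → match

iv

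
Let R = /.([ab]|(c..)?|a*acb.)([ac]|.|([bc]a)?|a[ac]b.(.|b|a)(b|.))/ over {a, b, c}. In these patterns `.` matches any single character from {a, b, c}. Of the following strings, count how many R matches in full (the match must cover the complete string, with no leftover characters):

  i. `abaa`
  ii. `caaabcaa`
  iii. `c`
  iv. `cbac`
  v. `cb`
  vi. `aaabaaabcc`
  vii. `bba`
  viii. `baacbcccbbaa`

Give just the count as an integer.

i. `abaa` → no match
ii. `caaabcaa` → match
iii. `c` → match
iv. `cbac` → no match
v. `cb` → match
vi. `aaabaaabcc` → no match
vii. `bba` → match
viii. `baacbcccbbaa` → no match
Total matched: 4

4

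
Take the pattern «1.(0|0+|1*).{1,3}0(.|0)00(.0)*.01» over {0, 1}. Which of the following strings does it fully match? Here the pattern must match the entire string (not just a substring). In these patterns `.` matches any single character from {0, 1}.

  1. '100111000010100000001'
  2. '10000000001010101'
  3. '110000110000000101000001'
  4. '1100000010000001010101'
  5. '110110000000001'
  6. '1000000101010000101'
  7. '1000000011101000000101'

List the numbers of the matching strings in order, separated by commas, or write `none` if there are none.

1, 2, 3, 4, 5, 6, 7

1 → match
2 → match
3 → match
4 → match
5 → match
6 → match
7 → match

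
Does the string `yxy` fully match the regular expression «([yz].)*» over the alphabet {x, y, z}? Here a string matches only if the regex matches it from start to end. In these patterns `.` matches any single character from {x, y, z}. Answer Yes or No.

No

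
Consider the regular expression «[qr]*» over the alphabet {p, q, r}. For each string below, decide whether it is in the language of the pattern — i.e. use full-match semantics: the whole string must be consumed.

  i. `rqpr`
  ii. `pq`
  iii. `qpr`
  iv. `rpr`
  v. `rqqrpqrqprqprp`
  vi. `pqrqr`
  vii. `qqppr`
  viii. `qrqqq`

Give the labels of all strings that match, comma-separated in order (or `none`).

viii

i. `rqpr` → no match
ii. `pq` → no match
iii. `qpr` → no match
iv. `rpr` → no match
v → no match
vi. `pqrqr` → no match
vii. `qqppr` → no match
viii. `qrqqq` → match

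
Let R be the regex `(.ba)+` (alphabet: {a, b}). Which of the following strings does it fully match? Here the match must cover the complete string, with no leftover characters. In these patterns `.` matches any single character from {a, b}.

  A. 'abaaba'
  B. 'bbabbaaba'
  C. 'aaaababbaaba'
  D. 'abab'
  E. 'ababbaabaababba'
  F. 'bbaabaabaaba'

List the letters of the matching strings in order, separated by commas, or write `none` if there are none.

A. 'abaaba' → match
B. 'bbabbaaba' → match
C. 'aaaababbaaba' → no match
D. 'abab' → no match — must end with 'ba'
E → match
F. 'bbaabaabaaba' → match

A, B, E, F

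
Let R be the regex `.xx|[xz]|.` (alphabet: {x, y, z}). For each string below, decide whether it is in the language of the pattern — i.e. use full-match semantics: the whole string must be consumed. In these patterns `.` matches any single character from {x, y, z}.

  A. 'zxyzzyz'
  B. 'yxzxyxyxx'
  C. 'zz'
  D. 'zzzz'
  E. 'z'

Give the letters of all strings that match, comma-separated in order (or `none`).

E

A → no match
B → no match
C → no match
D → no match
E → match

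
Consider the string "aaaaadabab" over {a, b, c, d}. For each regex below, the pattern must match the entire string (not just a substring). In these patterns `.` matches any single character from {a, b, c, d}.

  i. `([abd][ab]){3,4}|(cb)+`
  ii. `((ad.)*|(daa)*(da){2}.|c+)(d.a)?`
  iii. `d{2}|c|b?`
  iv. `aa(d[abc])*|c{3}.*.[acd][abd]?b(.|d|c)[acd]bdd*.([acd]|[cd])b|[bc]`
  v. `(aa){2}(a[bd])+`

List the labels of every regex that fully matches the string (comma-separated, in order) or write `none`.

i → no match
ii → no match
iii → no match
iv → no match
v → match

v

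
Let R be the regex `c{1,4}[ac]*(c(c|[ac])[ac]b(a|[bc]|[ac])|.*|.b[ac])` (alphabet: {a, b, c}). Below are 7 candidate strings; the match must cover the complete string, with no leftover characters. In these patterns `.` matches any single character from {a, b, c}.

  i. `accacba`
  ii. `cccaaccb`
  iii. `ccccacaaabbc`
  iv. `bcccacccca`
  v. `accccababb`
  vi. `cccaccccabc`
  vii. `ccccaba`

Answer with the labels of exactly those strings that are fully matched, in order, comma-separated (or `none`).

i → no match — must start with `c`
ii → match
iii → match
iv → no match — must start with `c`
v → no match — must start with `c`
vi → match
vii → match

ii, iii, vi, vii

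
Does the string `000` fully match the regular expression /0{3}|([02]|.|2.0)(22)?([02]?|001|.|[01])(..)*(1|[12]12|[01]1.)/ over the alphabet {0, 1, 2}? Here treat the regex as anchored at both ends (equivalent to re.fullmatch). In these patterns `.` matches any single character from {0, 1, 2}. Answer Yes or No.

Yes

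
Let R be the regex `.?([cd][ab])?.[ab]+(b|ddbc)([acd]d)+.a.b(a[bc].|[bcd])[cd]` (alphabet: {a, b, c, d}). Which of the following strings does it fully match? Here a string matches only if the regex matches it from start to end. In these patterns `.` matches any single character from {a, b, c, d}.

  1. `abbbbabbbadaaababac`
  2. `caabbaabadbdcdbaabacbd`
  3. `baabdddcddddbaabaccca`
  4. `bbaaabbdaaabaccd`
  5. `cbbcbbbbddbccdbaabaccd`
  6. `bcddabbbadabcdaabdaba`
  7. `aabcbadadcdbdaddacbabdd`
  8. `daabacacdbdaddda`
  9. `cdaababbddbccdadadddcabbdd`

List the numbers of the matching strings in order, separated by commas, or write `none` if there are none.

1, 9

1 → match
2 → no match
3 → no match
4 → no match
5 → no match
6 → no match
7 → no match
8 → no match
9 → match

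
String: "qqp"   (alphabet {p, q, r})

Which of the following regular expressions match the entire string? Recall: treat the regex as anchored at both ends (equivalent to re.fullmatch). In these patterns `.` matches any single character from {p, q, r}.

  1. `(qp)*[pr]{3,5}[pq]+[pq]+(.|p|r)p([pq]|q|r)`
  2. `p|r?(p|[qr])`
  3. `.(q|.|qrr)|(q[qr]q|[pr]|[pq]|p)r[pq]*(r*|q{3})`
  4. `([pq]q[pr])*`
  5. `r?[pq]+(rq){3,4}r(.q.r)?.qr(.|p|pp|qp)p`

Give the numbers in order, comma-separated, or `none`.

1 → no match
2 → no match
3 → no match
4 → match
5 → no match

4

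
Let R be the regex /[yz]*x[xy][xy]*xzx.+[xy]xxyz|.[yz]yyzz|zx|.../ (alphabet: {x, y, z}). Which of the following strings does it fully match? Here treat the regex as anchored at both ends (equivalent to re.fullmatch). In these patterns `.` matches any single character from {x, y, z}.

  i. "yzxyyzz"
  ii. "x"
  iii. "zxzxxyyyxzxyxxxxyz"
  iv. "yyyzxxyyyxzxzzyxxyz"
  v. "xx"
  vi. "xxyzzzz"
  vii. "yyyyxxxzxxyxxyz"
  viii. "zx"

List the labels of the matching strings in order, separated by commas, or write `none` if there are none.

iv, vii, viii

i → no match
ii → no match
iii → no match
iv → match
v → no match
vi → no match
vii → match
viii → match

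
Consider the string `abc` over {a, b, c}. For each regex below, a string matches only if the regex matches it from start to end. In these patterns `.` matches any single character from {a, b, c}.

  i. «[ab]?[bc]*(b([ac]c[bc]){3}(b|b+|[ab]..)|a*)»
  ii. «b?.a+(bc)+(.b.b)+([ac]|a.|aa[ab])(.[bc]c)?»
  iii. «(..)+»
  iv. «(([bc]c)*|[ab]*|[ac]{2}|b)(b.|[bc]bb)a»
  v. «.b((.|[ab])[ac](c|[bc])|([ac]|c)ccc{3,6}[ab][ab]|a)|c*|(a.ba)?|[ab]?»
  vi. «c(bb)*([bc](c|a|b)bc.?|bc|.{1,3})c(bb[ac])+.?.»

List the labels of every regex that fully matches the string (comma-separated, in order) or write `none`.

i

i → match
ii → no match
iii → no match
iv → no match — must end with `a`
v → no match
vi → no match — must start with `c`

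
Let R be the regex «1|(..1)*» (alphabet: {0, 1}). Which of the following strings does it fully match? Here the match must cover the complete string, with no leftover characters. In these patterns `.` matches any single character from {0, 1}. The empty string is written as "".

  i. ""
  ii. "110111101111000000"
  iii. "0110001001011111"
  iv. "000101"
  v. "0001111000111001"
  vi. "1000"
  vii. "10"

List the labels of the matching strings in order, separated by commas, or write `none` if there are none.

i

i → match
ii → no match
iii → no match
iv → no match
v → no match
vi → no match
vii → no match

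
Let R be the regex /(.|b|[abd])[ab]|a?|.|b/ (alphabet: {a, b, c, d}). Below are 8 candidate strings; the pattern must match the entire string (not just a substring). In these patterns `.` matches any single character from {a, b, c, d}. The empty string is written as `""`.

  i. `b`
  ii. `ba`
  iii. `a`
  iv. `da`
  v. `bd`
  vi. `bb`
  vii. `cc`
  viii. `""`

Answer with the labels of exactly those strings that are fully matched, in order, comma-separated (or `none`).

i, ii, iii, iv, vi, viii

i → match
ii → match
iii → match
iv → match
v → no match
vi → match
vii → no match
viii → match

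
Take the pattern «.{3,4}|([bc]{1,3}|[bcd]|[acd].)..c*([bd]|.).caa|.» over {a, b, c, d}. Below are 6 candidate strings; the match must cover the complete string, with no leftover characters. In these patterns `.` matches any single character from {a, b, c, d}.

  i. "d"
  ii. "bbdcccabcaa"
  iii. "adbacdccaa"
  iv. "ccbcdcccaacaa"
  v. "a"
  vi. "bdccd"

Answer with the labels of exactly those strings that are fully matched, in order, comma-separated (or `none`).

i → match
ii → match
iii → match
iv → match
v → match
vi → no match

i, ii, iii, iv, v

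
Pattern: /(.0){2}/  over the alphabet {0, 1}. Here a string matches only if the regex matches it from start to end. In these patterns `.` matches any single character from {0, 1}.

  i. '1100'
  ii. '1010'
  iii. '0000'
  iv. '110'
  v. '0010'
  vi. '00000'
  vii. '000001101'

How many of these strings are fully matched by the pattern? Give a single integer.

i → no match
ii → match
iii → match
iv → no match
v → match
vi → no match
vii → no match — must end with '0'
Total matched: 3

3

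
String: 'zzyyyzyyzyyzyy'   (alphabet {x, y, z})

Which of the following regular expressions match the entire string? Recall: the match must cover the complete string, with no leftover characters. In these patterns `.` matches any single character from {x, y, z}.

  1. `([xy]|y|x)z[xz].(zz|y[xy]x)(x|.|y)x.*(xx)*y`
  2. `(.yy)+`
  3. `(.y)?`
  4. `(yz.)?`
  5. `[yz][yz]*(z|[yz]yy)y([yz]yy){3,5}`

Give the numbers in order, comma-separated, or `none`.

5

1 → no match
2 → no match
3 → no match
4 → no match
5 → match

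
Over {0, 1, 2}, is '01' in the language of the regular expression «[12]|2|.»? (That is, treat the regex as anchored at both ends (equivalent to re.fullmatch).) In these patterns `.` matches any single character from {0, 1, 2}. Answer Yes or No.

No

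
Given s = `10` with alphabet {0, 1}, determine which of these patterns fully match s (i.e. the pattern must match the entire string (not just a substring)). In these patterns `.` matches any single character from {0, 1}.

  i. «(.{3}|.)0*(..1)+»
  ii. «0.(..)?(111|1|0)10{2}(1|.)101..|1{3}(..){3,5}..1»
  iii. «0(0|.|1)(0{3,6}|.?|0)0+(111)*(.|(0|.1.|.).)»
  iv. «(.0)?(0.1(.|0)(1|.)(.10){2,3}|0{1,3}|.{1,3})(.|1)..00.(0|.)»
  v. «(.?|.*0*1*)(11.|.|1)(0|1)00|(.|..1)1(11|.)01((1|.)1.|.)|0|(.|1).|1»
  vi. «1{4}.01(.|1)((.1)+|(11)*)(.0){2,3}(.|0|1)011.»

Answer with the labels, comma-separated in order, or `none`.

v

i → no match — must end with `1`
ii → no match
iii → no match — must start with `0`
iv → no match
v → match
vi → no match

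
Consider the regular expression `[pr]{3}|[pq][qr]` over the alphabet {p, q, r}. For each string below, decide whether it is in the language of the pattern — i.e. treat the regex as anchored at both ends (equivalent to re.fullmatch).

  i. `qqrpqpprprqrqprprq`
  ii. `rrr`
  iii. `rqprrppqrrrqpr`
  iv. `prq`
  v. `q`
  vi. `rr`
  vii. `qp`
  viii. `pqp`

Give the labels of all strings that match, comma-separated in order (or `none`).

i → no match
ii → match
iii → no match
iv → no match
v → no match
vi → no match
vii → no match
viii → no match

ii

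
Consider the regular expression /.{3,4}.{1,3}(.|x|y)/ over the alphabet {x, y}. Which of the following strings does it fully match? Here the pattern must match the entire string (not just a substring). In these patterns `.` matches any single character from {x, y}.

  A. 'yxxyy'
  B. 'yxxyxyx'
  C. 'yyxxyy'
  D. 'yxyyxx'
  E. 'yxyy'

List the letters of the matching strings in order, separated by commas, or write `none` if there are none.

A → match
B → match
C → match
D → match
E → no match

A, B, C, D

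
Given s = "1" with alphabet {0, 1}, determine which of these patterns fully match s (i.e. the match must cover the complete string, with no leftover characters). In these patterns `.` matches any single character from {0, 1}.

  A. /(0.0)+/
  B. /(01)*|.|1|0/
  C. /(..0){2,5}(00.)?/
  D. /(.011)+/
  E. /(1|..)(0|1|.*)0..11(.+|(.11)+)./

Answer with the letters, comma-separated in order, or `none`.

A → no match — must start with "0"
B → match
C → no match
D → no match — must end with "011"
E → no match

B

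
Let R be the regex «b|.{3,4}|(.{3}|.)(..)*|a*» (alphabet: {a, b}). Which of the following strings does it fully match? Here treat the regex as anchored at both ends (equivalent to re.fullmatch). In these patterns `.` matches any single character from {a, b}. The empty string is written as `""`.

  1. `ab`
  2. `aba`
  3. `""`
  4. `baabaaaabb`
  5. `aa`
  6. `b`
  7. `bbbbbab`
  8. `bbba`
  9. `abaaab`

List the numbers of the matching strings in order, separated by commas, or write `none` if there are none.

1. `ab` → no match
2. `aba` → match
3. `""` → match
4. `baabaaaabb` → no match
5. `aa` → match
6. `b` → match
7. `bbbbbab` → match
8. `bbba` → match
9. `abaaab` → no match

2, 3, 5, 6, 7, 8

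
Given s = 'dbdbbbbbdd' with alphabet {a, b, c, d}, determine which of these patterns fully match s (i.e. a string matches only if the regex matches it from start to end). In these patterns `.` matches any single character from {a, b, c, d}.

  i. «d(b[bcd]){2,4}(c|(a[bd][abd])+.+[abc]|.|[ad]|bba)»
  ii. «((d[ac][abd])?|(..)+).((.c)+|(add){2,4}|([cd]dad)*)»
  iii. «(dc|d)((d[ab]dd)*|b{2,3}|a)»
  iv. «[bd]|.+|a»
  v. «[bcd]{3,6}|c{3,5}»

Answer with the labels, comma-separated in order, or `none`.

i → match
ii → no match
iii → no match
iv → match
v → no match

i, iv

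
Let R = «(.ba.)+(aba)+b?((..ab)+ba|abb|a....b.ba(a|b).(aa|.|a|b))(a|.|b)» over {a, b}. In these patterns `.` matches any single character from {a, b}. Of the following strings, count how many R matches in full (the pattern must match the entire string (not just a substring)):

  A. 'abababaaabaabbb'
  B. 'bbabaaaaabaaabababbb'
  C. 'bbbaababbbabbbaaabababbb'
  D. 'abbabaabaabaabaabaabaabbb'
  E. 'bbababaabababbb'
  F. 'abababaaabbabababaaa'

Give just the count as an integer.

A → match
B → no match
C → no match
D → no match
E → match
F → match
Total matched: 3

3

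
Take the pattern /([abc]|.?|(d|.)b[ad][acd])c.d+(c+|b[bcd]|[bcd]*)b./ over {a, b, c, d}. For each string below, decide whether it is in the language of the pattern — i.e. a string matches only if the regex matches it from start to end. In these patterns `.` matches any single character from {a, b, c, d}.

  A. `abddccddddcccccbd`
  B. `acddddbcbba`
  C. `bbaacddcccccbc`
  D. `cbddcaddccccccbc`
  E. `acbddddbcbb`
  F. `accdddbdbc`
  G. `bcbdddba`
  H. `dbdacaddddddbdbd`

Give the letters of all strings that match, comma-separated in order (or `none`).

A → match
B → match
C → match
D → match
E → match
F → match
G → match
H → match

A, B, C, D, E, F, G, H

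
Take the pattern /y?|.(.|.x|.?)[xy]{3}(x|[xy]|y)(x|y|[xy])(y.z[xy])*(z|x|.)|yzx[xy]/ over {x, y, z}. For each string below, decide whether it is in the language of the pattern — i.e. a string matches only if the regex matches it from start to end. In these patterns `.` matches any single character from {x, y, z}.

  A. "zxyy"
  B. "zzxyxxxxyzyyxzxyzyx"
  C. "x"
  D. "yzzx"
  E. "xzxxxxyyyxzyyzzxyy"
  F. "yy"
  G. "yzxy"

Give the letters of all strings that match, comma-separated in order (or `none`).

G

A → no match
B → no match
C → no match
D → no match
E → no match
F → no match
G → match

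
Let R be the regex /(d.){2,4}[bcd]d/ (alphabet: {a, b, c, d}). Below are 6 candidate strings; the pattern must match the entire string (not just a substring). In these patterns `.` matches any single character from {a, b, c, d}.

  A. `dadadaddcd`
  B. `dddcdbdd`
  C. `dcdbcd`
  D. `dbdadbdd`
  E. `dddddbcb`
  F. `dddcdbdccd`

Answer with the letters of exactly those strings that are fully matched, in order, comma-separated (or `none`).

A, B, C, D, F

A → match
B → match
C → match
D → match
E → no match — must end with `d`
F → match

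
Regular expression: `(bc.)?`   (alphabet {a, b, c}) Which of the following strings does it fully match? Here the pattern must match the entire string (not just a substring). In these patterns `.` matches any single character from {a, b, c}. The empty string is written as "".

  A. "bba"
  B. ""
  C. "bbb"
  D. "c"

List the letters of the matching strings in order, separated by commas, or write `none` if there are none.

B

A → no match
B → match
C → no match
D → no match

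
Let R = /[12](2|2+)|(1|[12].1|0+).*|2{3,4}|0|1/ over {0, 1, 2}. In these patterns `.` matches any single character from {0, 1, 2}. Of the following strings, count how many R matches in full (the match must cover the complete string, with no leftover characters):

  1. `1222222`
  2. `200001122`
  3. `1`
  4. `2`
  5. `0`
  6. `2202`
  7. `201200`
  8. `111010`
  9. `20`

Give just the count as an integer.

5

1. `1222222` → match
2. `200001122` → no match
3. `1` → match
4. `2` → no match
5. `0` → match
6. `2202` → no match
7. `201200` → match
8. `111010` → match
9. `20` → no match
Total matched: 5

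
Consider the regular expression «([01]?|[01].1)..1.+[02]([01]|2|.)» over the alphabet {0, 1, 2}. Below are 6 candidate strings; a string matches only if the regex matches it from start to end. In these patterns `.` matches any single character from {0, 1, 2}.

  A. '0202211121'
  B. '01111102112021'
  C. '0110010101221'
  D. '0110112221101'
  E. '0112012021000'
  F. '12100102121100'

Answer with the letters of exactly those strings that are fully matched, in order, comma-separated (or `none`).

B, C, D, E, F

A → no match
B → match
C → match
D → match
E → match
F → match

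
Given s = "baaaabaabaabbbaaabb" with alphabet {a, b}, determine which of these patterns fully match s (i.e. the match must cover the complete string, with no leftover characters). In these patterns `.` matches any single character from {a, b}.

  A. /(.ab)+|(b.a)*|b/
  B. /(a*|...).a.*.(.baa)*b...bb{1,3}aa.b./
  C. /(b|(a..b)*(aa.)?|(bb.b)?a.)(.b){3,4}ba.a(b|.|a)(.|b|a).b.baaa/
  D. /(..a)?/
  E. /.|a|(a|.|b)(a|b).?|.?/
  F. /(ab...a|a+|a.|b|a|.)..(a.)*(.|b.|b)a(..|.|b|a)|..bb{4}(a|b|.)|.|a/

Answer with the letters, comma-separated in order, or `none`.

B

A → no match
B → match
C → no match — must end with "baaa"
D → no match
E → no match
F → no match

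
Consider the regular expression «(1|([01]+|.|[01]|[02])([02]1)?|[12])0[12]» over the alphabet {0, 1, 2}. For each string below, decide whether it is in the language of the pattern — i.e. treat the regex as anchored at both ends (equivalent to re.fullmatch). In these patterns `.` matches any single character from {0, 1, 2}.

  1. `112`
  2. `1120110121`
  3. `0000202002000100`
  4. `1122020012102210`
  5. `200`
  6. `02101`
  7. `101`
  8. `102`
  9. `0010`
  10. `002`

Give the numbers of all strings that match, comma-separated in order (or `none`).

6, 7, 8, 10

1 → no match
2 → no match
3 → no match
4 → no match
5 → no match
6 → match
7 → match
8 → match
9 → no match
10 → match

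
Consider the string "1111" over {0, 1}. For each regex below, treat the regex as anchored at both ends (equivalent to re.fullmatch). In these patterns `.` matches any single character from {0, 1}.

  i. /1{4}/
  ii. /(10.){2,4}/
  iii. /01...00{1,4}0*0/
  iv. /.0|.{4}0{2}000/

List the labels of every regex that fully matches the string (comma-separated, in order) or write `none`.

i

i → match
ii → no match — must start with "10"
iii → no match — must start with "01"
iv → no match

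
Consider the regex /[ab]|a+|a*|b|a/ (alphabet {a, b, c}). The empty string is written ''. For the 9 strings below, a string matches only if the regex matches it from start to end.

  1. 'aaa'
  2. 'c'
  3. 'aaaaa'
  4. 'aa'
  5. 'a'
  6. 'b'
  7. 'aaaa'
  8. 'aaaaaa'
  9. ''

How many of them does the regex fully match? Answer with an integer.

8

1 → match
2 → no match
3 → match
4 → match
5 → match
6 → match
7 → match
8 → match
9 → match
Total matched: 8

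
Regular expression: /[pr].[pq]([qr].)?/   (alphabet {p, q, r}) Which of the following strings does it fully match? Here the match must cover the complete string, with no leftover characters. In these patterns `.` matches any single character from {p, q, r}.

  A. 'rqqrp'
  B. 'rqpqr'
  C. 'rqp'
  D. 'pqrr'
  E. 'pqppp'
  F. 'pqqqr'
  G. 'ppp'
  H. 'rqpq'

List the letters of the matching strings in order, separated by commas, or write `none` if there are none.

A → match
B → match
C → match
D → no match
E → no match
F → match
G → match
H → no match

A, B, C, F, G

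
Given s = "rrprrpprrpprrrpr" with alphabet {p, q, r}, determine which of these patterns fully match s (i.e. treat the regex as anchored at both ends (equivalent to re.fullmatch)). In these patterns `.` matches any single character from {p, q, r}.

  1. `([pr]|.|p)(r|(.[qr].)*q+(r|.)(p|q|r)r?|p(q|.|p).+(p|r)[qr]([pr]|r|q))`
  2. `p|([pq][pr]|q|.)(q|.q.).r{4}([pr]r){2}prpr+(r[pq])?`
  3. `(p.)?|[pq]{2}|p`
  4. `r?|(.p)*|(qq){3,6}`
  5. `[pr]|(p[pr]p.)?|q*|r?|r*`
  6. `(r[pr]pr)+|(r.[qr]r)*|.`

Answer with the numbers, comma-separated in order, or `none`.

1 → no match
2 → no match
3 → no match
4 → no match
5 → no match
6 → match

6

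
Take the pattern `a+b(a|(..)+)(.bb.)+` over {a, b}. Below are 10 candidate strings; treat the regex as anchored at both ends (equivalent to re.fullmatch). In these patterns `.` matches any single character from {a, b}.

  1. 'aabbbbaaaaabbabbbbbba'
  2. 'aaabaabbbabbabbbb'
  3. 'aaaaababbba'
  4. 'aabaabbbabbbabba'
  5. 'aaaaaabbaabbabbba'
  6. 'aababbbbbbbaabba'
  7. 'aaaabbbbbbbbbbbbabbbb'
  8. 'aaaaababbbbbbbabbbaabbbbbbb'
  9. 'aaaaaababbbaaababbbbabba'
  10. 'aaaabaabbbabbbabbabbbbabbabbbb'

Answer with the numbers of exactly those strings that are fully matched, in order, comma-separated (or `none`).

1, 2, 3, 4, 5, 6, 7, 8, 10

1 → match
2 → match
3. 'aaaaababbba' → match
4 → match
5 → match
6 → match
7 → match
8 → match
9 → no match
10 → match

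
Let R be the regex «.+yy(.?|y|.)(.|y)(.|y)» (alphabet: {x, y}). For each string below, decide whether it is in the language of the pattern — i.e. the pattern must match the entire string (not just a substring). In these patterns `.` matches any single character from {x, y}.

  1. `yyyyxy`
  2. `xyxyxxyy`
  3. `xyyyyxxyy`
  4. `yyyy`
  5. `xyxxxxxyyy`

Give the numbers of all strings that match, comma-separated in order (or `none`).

1 → match
2 → no match
3 → no match
4 → no match
5 → no match

1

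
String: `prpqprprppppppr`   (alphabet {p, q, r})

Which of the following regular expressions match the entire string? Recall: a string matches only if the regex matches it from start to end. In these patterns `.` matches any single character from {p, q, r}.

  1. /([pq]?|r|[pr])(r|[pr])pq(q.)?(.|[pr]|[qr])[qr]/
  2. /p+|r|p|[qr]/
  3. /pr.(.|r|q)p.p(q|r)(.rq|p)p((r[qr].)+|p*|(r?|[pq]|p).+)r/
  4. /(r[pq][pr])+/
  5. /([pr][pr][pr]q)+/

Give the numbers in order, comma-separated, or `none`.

1 → no match
2 → no match
3 → match
4 → no match — must start with `r`
5 → no match — must end with `q`

3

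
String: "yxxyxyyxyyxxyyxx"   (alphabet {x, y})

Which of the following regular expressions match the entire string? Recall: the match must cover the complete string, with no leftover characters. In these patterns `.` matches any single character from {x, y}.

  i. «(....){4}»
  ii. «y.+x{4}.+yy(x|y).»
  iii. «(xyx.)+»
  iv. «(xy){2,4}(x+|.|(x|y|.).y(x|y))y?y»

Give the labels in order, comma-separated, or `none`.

i → match
ii → no match
iii → no match — must start with "xyx"
iv → no match — must start with "xy"

i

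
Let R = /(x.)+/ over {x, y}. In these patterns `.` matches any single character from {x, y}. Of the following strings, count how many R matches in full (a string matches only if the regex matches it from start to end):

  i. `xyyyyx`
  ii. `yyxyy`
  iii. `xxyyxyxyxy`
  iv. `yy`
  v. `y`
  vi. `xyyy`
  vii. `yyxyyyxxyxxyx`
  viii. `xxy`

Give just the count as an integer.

i → no match
ii → no match — must start with `x`
iii → no match
iv → no match — must start with `x`
v → no match — must start with `x`
vi → no match
vii → no match — must start with `x`
viii → no match
Total matched: 0

0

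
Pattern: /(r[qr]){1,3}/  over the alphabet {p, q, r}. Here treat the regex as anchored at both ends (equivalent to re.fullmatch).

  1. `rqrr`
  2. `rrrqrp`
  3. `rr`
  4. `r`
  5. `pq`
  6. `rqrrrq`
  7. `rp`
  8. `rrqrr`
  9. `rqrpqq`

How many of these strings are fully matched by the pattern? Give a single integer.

3

1. `rqrr` → match
2. `rrrqrp` → no match
3. `rr` → match
4. `r` → no match
5. `pq` → no match — must start with `r`
6. `rqrrrq` → match
7. `rp` → no match
8. `rrqrr` → no match
9. `rqrpqq` → no match
Total matched: 3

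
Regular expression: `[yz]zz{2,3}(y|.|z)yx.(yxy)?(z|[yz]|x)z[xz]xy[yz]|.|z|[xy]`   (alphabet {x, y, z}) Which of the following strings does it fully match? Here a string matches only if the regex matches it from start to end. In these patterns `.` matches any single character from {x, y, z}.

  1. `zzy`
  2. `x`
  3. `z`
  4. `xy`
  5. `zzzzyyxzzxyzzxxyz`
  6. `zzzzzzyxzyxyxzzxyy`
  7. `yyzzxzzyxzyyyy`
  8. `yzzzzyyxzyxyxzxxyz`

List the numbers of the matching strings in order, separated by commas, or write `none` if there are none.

2, 3, 6, 8

1 → no match
2 → match
3 → match
4 → no match
5 → no match
6 → match
7 → no match
8 → match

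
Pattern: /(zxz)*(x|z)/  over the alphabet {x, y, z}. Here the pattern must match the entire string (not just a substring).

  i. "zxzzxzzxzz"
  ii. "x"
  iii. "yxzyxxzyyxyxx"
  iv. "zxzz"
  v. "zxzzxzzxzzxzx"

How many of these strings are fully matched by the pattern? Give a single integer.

4

i. "zxzzxzzxzz" → match
ii. "x" → match
iii → no match
iv. "zxzz" → match
v → match
Total matched: 4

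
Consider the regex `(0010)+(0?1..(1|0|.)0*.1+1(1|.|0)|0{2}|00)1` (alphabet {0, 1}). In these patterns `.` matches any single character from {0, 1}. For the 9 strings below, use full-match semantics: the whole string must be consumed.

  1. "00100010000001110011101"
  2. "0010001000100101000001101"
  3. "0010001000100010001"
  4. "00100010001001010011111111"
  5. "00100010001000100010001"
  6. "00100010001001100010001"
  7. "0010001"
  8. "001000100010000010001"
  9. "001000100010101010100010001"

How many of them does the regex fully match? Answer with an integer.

1 → no match
2 → match
3 → match
4 → match
5 → match
6 → no match
7 → match
8 → no match
9 → no match
Total matched: 5

5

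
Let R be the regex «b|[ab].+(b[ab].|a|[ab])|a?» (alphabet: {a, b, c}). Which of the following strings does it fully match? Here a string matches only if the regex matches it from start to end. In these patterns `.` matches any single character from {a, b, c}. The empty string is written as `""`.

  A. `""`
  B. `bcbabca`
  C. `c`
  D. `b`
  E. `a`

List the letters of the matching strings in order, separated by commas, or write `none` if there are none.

A, B, D, E

A. `""` → match
B. `bcbabca` → match
C. `c` → no match
D. `b` → match
E. `a` → match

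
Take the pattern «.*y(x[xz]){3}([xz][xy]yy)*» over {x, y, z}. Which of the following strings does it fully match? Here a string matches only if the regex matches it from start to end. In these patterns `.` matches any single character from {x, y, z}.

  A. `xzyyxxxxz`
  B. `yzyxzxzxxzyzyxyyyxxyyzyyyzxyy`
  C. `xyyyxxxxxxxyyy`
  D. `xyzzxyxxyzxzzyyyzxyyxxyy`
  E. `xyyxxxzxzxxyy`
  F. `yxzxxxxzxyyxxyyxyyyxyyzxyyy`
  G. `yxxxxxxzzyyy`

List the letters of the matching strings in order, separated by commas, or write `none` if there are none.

C, E

A → no match
B → no match
C → match
D → no match
E → match
F → no match
G → no match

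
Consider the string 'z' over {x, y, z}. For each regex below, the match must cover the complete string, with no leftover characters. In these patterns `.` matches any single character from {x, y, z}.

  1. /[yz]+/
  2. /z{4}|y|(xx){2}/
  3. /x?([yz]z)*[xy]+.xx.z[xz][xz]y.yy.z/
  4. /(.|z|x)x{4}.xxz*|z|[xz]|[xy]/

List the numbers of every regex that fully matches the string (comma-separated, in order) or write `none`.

1 → match
2 → no match
3 → no match
4 → match

1, 4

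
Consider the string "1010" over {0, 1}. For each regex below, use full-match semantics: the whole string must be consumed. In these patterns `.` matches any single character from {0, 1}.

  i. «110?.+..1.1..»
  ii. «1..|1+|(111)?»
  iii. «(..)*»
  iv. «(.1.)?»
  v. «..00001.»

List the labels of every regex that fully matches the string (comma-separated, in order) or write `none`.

i → no match — must start with "11"
ii → no match
iii → match
iv → no match
v → no match

iii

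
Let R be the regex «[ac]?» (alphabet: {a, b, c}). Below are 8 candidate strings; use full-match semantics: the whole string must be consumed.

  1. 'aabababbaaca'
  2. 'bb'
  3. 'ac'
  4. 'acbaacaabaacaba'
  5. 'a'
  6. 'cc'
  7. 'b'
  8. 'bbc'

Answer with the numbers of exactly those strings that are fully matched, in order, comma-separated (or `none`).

5

1. 'aabababbaaca' → no match
2. 'bb' → no match
3. 'ac' → no match
4 → no match
5. 'a' → match
6. 'cc' → no match
7. 'b' → no match
8. 'bbc' → no match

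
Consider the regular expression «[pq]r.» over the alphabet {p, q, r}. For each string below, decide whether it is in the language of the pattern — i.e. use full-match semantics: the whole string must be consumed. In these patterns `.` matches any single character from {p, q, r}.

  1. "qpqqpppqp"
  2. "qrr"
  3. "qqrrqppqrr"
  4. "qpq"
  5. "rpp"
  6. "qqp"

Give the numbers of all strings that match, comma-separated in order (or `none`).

2

1 → no match
2 → match
3 → no match
4 → no match
5 → no match
6 → no match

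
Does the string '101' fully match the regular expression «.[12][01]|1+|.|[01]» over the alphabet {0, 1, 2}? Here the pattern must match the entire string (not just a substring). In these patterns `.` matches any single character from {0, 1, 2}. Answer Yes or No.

No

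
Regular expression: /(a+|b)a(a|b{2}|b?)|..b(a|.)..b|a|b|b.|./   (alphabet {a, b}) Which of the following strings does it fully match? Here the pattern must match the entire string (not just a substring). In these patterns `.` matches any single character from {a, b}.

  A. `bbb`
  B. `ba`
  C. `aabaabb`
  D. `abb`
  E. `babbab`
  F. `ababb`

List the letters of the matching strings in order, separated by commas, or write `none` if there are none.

B, C

A → no match
B → match
C → match
D → no match
E → no match
F → no match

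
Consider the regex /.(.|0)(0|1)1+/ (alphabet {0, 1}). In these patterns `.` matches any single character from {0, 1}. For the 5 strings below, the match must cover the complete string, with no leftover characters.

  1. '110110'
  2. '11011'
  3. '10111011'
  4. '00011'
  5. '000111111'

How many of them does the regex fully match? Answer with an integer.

3

1 → no match — must end with '1'
2 → match
3 → no match
4 → match
5 → match
Total matched: 3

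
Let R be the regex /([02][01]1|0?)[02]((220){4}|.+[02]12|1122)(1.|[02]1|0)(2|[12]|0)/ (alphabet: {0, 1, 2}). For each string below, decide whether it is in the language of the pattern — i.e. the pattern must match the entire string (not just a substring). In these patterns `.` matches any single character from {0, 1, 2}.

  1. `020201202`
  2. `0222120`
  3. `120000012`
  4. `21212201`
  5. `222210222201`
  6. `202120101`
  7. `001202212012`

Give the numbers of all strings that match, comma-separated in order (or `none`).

1 → match
2 → no match
3 → no match
4 → no match
5 → no match
6 → no match
7 → match

1, 7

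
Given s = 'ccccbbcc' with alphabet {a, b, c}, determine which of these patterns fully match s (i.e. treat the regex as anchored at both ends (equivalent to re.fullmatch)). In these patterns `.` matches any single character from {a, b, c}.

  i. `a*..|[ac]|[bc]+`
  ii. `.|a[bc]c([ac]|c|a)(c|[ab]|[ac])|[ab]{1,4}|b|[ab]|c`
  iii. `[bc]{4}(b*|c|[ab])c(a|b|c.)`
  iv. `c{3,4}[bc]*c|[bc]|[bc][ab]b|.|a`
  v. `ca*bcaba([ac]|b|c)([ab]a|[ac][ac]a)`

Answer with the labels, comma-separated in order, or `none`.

i, iv

i → match
ii → no match
iii → no match
iv → match
v → no match — must end with 'a'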